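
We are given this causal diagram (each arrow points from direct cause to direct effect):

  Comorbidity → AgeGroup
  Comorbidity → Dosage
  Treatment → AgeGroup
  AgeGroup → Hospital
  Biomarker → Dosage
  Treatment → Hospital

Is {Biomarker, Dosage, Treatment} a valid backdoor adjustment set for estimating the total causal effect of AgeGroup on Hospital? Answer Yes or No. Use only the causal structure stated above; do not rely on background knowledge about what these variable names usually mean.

Backdoor paths from AgeGroup to Hospital (paths whose first edge points into AgeGroup):
  P1: AgeGroup <- Treatment -> Hospital
Condition 1 (no descendant of AgeGroup in the set): holds — descendants of AgeGroup are {Hospital}; none are in {Biomarker, Dosage, Treatment}.
Condition 2 (every backdoor path blocked by {Biomarker, Dosage, Treatment}):
  P1: blocked at fork node Treatment ∈ conditioning set.
{Biomarker, Dosage, Treatment} satisfies the backdoor criterion.

Yes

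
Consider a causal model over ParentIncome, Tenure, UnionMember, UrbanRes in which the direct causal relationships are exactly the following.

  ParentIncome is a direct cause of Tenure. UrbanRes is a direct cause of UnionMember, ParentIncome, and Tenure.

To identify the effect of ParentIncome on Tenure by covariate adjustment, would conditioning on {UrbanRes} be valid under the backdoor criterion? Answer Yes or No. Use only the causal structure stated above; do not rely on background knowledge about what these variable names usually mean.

Backdoor paths from ParentIncome to Tenure (paths whose first edge points into ParentIncome):
  P1: ParentIncome <- UrbanRes -> Tenure
Condition 1 (no descendant of ParentIncome in the set): holds — descendants of ParentIncome are {Tenure}; none are in {UrbanRes}.
Condition 2 (every backdoor path blocked by {UrbanRes}):
  P1: blocked at fork node UrbanRes ∈ conditioning set.
{UrbanRes} satisfies the backdoor criterion.

Yes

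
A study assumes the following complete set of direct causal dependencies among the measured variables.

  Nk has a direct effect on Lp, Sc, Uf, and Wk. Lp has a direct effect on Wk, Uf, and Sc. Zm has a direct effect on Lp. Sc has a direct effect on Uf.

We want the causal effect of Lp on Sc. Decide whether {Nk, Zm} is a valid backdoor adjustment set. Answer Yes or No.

Yes

Backdoor paths from Lp to Sc (paths whose first edge points into Lp):
  P1: Lp <- Nk -> Sc
  P2: Lp <- Nk -> Uf <- Sc
Condition 1 (no descendant of Lp in the set): holds — descendants of Lp are {Sc, Uf, Wk}; none are in {Nk, Zm}.
Condition 2 (every backdoor path blocked by {Nk, Zm}):
  P1: blocked at fork node Nk ∈ conditioning set.
  P2: blocked at fork node Nk ∈ conditioning set.
{Nk, Zm} satisfies the backdoor criterion.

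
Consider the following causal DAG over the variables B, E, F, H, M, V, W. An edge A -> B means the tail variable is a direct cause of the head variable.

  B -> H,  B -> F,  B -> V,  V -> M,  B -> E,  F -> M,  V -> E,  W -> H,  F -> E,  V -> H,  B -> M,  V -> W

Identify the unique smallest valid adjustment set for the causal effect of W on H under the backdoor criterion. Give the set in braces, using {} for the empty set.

Variables eligible for adjustment (non-descendants of W, excluding W and H): {B, E, F, M, V}.
Backdoor paths from W to H:
  P1: W <- V <- B -> H
  P2: W <- V -> E <- B -> H
  P3: W <- V -> E <- F <- B -> H
  P4: W <- V -> E <- F -> M <- B -> H
  P5: W <- V -> M <- B -> H
  P6: W <- V -> M <- F <- B -> H
  P7: W <- V -> M <- F -> E <- B -> H
  P8: W <- V -> H
The empty set is not sufficient: P1 (W <- V <- B -> H) has no collider blocking it and no conditioned non-collider, so it is open.
Try {V}:
  P1: blocked at chain node V ∈ conditioning set.
  P2: blocked at fork node V ∈ conditioning set.
  P3: blocked at fork node V ∈ conditioning set.
  P4: blocked at fork node V ∈ conditioning set.
  P5: blocked at fork node V ∈ conditioning set.
  P6: blocked at fork node V ∈ conditioning set.
  P7: blocked at fork node V ∈ conditioning set.
  P8: blocked at fork node V ∈ conditioning set.
{V} contains no descendant of W and blocks every backdoor path.
No other singleton works — e.g. {B} leaves P8 open — so {V} is the unique smallest valid adjustment set.

{V}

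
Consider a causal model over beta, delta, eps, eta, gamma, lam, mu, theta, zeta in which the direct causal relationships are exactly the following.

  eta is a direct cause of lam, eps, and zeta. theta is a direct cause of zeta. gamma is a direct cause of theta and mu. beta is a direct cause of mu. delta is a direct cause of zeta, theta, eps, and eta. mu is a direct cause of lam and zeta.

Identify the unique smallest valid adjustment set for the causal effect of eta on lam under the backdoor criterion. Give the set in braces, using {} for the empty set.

{}

Variables eligible for adjustment (non-descendants of eta, excluding eta and lam): {beta, delta, gamma, mu, theta}.
Backdoor paths from eta to lam:
  P1: eta <- delta -> theta <- gamma -> mu -> lam
  P2: eta <- delta -> theta -> zeta <- mu -> lam
  P3: eta <- delta -> zeta <- theta <- gamma -> mu -> lam
  P4: eta <- delta -> zeta <- mu -> lam
Each backdoor path contains an unconditioned collider, so every path is already blocked with the empty conditioning set:
  P1: blocked at collider theta (neither it nor any descendant is in the conditioning set).
  P2: blocked at collider zeta (neither it nor any descendant is in the conditioning set).
  P3: blocked at collider zeta (neither it nor any descendant is in the conditioning set).
  P4: blocked at collider zeta (neither it nor any descendant is in the conditioning set).
The empty set is therefore the unique smallest valid set.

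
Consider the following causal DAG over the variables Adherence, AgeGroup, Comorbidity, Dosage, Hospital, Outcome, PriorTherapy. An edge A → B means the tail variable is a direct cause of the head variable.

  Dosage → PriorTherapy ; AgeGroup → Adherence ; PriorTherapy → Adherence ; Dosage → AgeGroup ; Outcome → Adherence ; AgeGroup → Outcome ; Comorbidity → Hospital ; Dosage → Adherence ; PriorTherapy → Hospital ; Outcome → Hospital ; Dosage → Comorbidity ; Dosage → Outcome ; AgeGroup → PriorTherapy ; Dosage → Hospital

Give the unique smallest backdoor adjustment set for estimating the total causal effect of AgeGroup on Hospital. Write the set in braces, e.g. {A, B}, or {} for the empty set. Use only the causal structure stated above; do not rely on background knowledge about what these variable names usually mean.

{Dosage}

Variables eligible for adjustment (non-descendants of AgeGroup, excluding AgeGroup and Hospital): {Comorbidity, Dosage}.
Backdoor paths from AgeGroup to Hospital:
  P1: AgeGroup <- Dosage -> Comorbidity -> Hospital
  P2: AgeGroup <- Dosage -> PriorTherapy -> Adherence <- Outcome -> Hospital
  P3: AgeGroup <- Dosage -> PriorTherapy -> Hospital
  P4: AgeGroup <- Dosage -> Outcome -> Adherence <- PriorTherapy -> Hospital
  P5: AgeGroup <- Dosage -> Outcome -> Hospital
  P6: AgeGroup <- Dosage -> Adherence <- PriorTherapy -> Hospital
  P7: AgeGroup <- Dosage -> Adherence <- Outcome -> Hospital
  P8: AgeGroup <- Dosage -> Hospital
The empty set is not sufficient: P1 (AgeGroup <- Dosage -> Comorbidity -> Hospital) has no collider blocking it and no conditioned non-collider, so it is open.
Try {Dosage}:
  P1: blocked at fork node Dosage ∈ conditioning set.
  P2: blocked at fork node Dosage ∈ conditioning set.
  P3: blocked at fork node Dosage ∈ conditioning set.
  P4: blocked at fork node Dosage ∈ conditioning set.
  P5: blocked at fork node Dosage ∈ conditioning set.
  P6: blocked at fork node Dosage ∈ conditioning set.
  P7: blocked at fork node Dosage ∈ conditioning set.
  P8: blocked at fork node Dosage ∈ conditioning set.
{Dosage} contains no descendant of AgeGroup and blocks every backdoor path.
No other singleton works — e.g. {Comorbidity} leaves P3 open — so {Dosage} is the unique smallest valid adjustment set.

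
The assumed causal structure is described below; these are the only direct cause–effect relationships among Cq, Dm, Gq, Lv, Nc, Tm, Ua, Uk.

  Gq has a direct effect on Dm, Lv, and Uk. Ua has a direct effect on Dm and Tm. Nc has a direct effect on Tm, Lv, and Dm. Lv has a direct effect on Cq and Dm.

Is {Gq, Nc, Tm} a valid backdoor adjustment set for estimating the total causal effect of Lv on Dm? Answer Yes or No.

Yes

Backdoor paths from Lv to Dm (paths whose first edge points into Lv):
  P1: Lv <- Nc -> Tm <- Ua -> Dm
  P2: Lv <- Nc -> Dm
  P3: Lv <- Gq -> Dm
Condition 1 (no descendant of Lv in the set): holds — descendants of Lv are {Cq, Dm}; none are in {Gq, Nc, Tm}.
Condition 2 (every backdoor path blocked by {Gq, Nc, Tm}):
  P1: blocked at fork node Nc ∈ conditioning set.
  P2: blocked at fork node Nc ∈ conditioning set.
  P3: blocked at fork node Gq ∈ conditioning set.
{Gq, Nc, Tm} satisfies the backdoor criterion.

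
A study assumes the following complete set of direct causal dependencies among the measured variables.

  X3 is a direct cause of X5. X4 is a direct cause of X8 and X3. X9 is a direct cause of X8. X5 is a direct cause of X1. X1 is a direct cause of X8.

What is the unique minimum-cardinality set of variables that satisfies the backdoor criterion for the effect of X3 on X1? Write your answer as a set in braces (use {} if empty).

Variables eligible for adjustment (non-descendants of X3, excluding X3 and X1): {X4, X9}.
Backdoor paths from X3 to X1:
  P1: X3 <- X4 -> X8 <- X1
Each backdoor path contains an unconditioned collider, so every path is already blocked with the empty conditioning set:
  P1: blocked at collider X8 (neither it nor any descendant is in the conditioning set).
The empty set is therefore the unique smallest valid set.

{}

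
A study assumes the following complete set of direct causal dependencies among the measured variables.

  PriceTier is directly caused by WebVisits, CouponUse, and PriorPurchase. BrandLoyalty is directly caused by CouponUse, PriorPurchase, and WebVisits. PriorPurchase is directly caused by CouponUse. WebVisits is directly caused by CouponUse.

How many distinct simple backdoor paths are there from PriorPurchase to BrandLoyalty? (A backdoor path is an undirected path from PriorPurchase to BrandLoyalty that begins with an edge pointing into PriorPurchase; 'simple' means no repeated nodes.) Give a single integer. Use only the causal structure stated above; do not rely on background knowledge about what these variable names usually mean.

A backdoor path from PriorPurchase to BrandLoyalty is any simple undirected path whose first edge points into PriorPurchase (i.e. leaves PriorPurchase via a parent).
Parents of PriorPurchase: {CouponUse}.
Enumerating:
  P1: PriorPurchase <- CouponUse -> WebVisits -> BrandLoyalty
  P2: PriorPurchase <- CouponUse -> BrandLoyalty
  P3: PriorPurchase <- CouponUse -> PriceTier <- WebVisits -> BrandLoyalty
That exhausts the simple backdoor paths. Count: 3.

3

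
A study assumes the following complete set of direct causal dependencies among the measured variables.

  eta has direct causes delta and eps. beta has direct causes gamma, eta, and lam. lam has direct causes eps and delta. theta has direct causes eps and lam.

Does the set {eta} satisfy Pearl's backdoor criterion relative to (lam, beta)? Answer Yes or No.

Yes

Backdoor paths from lam to beta (paths whose first edge points into lam):
  P1: lam <- delta -> eta -> beta
  P2: lam <- eps -> eta -> beta
Condition 1 (no descendant of lam in the set): holds — descendants of lam are {beta, theta}; none are in {eta}.
Condition 2 (every backdoor path blocked by {eta}):
  P1: blocked at chain node eta ∈ conditioning set.
  P2: blocked at chain node eta ∈ conditioning set.
{eta} satisfies the backdoor criterion.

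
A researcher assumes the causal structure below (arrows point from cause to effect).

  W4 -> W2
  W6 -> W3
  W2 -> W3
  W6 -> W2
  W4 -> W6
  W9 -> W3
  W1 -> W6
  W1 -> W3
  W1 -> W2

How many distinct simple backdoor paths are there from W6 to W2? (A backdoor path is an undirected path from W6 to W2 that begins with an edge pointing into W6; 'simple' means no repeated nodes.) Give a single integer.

3

A backdoor path from W6 to W2 is any simple undirected path whose first edge points into W6 (i.e. leaves W6 via a parent).
Parents of W6: {W1, W4}.
Enumerating:
  P1: W6 <- W1 -> W2
  P2: W6 <- W1 -> W3 <- W2
  P3: W6 <- W4 -> W2
That exhausts the simple backdoor paths. Count: 3.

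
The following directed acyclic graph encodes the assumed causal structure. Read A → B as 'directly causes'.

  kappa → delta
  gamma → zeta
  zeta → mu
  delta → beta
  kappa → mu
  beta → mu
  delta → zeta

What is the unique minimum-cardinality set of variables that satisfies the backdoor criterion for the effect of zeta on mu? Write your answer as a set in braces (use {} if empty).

Variables eligible for adjustment (non-descendants of zeta, excluding zeta and mu): {beta, delta, gamma, kappa}.
Backdoor paths from zeta to mu:
  P1: zeta <- delta <- kappa -> mu
  P2: zeta <- delta -> beta -> mu
The empty set is not sufficient: P1 (zeta <- delta <- kappa -> mu) has no collider blocking it and no conditioned non-collider, so it is open.
Try {delta}:
  P1: blocked at chain node delta ∈ conditioning set.
  P2: blocked at fork node delta ∈ conditioning set.
{delta} contains no descendant of zeta and blocks every backdoor path.
No other singleton works — e.g. {gamma} leaves P1 open — so {delta} is the unique smallest valid adjustment set.

{delta}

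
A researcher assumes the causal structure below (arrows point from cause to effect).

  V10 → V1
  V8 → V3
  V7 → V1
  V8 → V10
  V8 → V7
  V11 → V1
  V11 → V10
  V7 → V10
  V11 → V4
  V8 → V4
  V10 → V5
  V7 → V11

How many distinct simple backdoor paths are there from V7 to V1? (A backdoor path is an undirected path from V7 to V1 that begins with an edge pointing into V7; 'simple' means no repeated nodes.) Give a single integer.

A backdoor path from V7 to V1 is any simple undirected path whose first edge points into V7 (i.e. leaves V7 via a parent).
Parents of V7: {V8}.
Enumerating:
  P1: V7 <- V8 -> V10 <- V11 -> V1
  P2: V7 <- V8 -> V10 -> V1
  P3: V7 <- V8 -> V4 <- V11 -> V10 -> V1
  P4: V7 <- V8 -> V4 <- V11 -> V1
That exhausts the simple backdoor paths. Count: 4.

4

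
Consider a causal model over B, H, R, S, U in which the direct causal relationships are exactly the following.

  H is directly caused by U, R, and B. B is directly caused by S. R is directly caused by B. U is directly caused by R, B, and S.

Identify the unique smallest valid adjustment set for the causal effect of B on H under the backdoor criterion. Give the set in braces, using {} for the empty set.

{S}

Variables eligible for adjustment (non-descendants of B, excluding B and H): {S}.
Backdoor paths from B to H:
  P1: B <- S -> U <- R -> H
  P2: B <- S -> U -> H
The empty set is not sufficient: P2 (B <- S -> U -> H) has no collider blocking it and no conditioned non-collider, so it is open.
Try {S}:
  P1: blocked at fork node S ∈ conditioning set.
  P2: blocked at fork node S ∈ conditioning set.
{S} contains no descendant of B and blocks every backdoor path.
{S} is the unique smallest valid adjustment set.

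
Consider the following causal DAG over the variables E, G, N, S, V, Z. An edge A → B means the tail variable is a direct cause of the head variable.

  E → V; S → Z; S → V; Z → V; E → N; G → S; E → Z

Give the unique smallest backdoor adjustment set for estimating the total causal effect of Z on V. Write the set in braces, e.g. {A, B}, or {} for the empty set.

{E, S}

Variables eligible for adjustment (non-descendants of Z, excluding Z and V): {E, G, N, S}.
Backdoor paths from Z to V:
  P1: Z <- S -> V
  P2: Z <- E -> V
The empty set is not sufficient: P1 (Z <- S -> V) has no collider blocking it and no conditioned non-collider, so it is open.
Try {E, S}:
  P1: blocked at fork node S ∈ conditioning set.
  P2: blocked at fork node E ∈ conditioning set.
{E, S} contains no descendant of Z and blocks every backdoor path.
Every element of {E, S} is needed (dropping E leaves P2 open; dropping S leaves P1 open), so no proper subset is valid.
Among all size-2 subsets of the eligible variables, only {E, S} blocks every backdoor path, so it is the unique smallest valid adjustment set.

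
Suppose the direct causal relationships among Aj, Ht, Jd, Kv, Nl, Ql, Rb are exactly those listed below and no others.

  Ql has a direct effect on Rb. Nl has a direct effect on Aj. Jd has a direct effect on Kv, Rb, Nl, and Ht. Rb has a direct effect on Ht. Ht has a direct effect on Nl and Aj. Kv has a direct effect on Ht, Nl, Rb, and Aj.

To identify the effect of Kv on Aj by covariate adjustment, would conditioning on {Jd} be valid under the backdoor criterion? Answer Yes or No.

Backdoor paths from Kv to Aj (paths whose first edge points into Kv):
  P1: Kv <- Jd -> Rb -> Ht -> Nl -> Aj
  P2: Kv <- Jd -> Rb -> Ht -> Aj
  P3: Kv <- Jd -> Ht -> Nl -> Aj
  P4: Kv <- Jd -> Ht -> Aj
  P5: Kv <- Jd -> Nl <- Ht -> Aj
  P6: Kv <- Jd -> Nl -> Aj
Condition 1 (no descendant of Kv in the set): holds — descendants of Kv are {Aj, Ht, Nl, Rb}; none are in {Jd}.
Condition 2 (every backdoor path blocked by {Jd}):
  P1: blocked at fork node Jd ∈ conditioning set.
  P2: blocked at fork node Jd ∈ conditioning set.
  P3: blocked at fork node Jd ∈ conditioning set.
  P4: blocked at fork node Jd ∈ conditioning set.
  P5: blocked at fork node Jd ∈ conditioning set.
  P6: blocked at fork node Jd ∈ conditioning set.
{Jd} satisfies the backdoor criterion.

Yes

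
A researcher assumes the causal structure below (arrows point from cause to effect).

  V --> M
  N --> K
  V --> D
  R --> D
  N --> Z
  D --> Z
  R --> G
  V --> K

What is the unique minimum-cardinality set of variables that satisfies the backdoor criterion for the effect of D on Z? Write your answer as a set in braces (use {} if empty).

{}

Variables eligible for adjustment (non-descendants of D, excluding D and Z): {G, K, M, N, R, V}.
Backdoor paths from D to Z:
  P1: D <- V -> K <- N -> Z
Each backdoor path contains an unconditioned collider, so every path is already blocked with the empty conditioning set:
  P1: blocked at collider K (neither it nor any descendant is in the conditioning set).
The empty set is therefore the unique smallest valid set.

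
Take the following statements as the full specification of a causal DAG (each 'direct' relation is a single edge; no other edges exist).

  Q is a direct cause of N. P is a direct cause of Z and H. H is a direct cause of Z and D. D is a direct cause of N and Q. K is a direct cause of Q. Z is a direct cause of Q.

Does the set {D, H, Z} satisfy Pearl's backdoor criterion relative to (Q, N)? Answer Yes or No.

Yes

Backdoor paths from Q to N (paths whose first edge points into Q):
  P1: Q <- D -> N
  P2: Q <- Z <- P -> H -> D -> N
  P3: Q <- Z <- H -> D -> N
Condition 1 (no descendant of Q in the set): holds — descendants of Q are {N}; none are in {D, H, Z}.
Condition 2 (every backdoor path blocked by {D, H, Z}):
  P1: blocked at fork node D ∈ conditioning set.
  P2: blocked at chain node Z ∈ conditioning set.
  P3: blocked at chain node Z ∈ conditioning set.
{D, H, Z} satisfies the backdoor criterion.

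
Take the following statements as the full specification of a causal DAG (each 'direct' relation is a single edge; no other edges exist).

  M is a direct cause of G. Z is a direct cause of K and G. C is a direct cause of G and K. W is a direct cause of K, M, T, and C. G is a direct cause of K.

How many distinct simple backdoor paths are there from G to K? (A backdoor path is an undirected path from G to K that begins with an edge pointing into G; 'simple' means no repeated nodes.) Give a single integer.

5

A backdoor path from G to K is any simple undirected path whose first edge points into G (i.e. leaves G via a parent).
Parents of G: {C, M, Z}.
Enumerating:
  P1: G <- M <- W -> C -> K
  P2: G <- M <- W -> K
  P3: G <- C <- W -> K
  P4: G <- C -> K
  P5: G <- Z -> K
That exhausts the simple backdoor paths. Count: 5.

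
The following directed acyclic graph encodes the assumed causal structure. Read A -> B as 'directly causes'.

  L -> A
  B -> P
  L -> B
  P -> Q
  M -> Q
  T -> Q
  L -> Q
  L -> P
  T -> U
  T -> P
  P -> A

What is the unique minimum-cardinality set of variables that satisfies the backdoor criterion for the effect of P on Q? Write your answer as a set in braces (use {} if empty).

Variables eligible for adjustment (non-descendants of P, excluding P and Q): {B, L, M, T, U}.
Backdoor paths from P to Q:
  P1: P <- T -> Q
  P2: P <- L -> Q
  P3: P <- B <- L -> Q
The empty set is not sufficient: P1 (P <- T -> Q) has no collider blocking it and no conditioned non-collider, so it is open.
Try {L, T}:
  P1: blocked at fork node T ∈ conditioning set.
  P2: blocked at fork node L ∈ conditioning set.
  P3: blocked at fork node L ∈ conditioning set.
{L, T} contains no descendant of P and blocks every backdoor path.
Every element of {L, T} is needed (dropping L leaves P2 open; dropping T leaves P1 open), so no proper subset is valid.
Among all size-2 subsets of the eligible variables, only {L, T} blocks every backdoor path, so it is the unique smallest valid adjustment set.

{L, T}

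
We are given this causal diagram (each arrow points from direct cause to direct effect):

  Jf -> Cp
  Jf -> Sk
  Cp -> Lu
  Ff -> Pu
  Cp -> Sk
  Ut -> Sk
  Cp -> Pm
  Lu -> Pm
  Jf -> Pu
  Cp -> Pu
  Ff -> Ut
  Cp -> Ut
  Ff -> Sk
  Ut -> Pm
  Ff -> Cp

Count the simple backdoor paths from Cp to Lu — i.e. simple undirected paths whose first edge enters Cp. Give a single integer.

7

A backdoor path from Cp to Lu is any simple undirected path whose first edge points into Cp (i.e. leaves Cp via a parent).
Parents of Cp: {Ff, Jf}.
Enumerating:
  P1: Cp <- Jf -> Sk <- Ff -> Ut -> Pm <- Lu
  P2: Cp <- Jf -> Sk <- Ut -> Pm <- Lu
  P3: Cp <- Jf -> Pu <- Ff -> Ut -> Pm <- Lu
  P4: Cp <- Jf -> Pu <- Ff -> Sk <- Ut -> Pm <- Lu
  P5: Cp <- Ff -> Ut -> Pm <- Lu
  P6: Cp <- Ff -> Sk <- Ut -> Pm <- Lu
  P7: Cp <- Ff -> Pu <- Jf -> Sk <- Ut -> Pm <- Lu
That exhausts the simple backdoor paths. Count: 7.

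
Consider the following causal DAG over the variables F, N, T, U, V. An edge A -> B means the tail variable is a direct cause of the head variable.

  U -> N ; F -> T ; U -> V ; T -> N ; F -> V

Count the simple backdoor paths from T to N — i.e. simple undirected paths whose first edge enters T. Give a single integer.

A backdoor path from T to N is any simple undirected path whose first edge points into T (i.e. leaves T via a parent).
Parents of T: {F}.
Enumerating:
  P1: T <- F -> V <- U -> N
That exhausts the simple backdoor paths. Count: 1.

1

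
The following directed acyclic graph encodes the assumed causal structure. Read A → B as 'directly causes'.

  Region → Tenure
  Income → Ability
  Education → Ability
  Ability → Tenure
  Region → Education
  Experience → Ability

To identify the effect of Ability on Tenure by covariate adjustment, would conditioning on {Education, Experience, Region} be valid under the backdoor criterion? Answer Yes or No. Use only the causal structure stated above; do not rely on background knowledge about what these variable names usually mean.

Yes

Backdoor paths from Ability to Tenure (paths whose first edge points into Ability):
  P1: Ability <- Education <- Region -> Tenure
Condition 1 (no descendant of Ability in the set): holds — descendants of Ability are {Tenure}; none are in {Education, Experience, Region}.
Condition 2 (every backdoor path blocked by {Education, Experience, Region}):
  P1: blocked at chain node Education ∈ conditioning set.
{Education, Experience, Region} satisfies the backdoor criterion.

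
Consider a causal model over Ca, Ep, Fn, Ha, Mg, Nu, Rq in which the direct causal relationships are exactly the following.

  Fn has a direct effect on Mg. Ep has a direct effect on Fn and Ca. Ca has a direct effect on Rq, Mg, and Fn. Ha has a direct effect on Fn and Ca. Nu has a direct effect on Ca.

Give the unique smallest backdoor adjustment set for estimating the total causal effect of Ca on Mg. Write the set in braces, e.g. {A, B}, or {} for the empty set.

{Ep, Ha}

Variables eligible for adjustment (non-descendants of Ca, excluding Ca and Mg): {Ep, Ha, Nu}.
Backdoor paths from Ca to Mg:
  P1: Ca <- Ha -> Fn -> Mg
  P2: Ca <- Ep -> Fn -> Mg
The empty set is not sufficient: P1 (Ca <- Ha -> Fn -> Mg) has no collider blocking it and no conditioned non-collider, so it is open.
Try {Ep, Ha}:
  P1: blocked at fork node Ha ∈ conditioning set.
  P2: blocked at fork node Ep ∈ conditioning set.
{Ep, Ha} contains no descendant of Ca and blocks every backdoor path.
Every element of {Ep, Ha} is needed (dropping Ep leaves P2 open; dropping Ha leaves P1 open), so no proper subset is valid.
Among all size-2 subsets of the eligible variables, only {Ep, Ha} blocks every backdoor path, so it is the unique smallest valid adjustment set.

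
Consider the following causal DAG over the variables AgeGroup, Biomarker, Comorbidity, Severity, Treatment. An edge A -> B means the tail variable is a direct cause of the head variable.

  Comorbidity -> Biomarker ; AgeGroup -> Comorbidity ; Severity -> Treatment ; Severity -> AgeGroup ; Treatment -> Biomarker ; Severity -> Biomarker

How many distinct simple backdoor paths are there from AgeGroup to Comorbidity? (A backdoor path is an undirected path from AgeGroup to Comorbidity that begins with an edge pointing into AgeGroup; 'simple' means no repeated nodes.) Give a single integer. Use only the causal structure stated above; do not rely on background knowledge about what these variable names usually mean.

2

A backdoor path from AgeGroup to Comorbidity is any simple undirected path whose first edge points into AgeGroup (i.e. leaves AgeGroup via a parent).
Parents of AgeGroup: {Severity}.
Enumerating:
  P1: AgeGroup <- Severity -> Treatment -> Biomarker <- Comorbidity
  P2: AgeGroup <- Severity -> Biomarker <- Comorbidity
That exhausts the simple backdoor paths. Count: 2.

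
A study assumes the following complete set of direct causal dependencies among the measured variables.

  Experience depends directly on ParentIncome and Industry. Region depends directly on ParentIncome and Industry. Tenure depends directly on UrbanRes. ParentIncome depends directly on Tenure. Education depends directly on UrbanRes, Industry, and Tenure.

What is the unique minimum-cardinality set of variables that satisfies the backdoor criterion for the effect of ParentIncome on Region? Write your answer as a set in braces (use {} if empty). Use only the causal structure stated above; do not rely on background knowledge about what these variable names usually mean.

Variables eligible for adjustment (non-descendants of ParentIncome, excluding ParentIncome and Region): {Education, Industry, Tenure, UrbanRes}.
Backdoor paths from ParentIncome to Region:
  P1: ParentIncome <- Tenure <- UrbanRes -> Education <- Industry -> Region
  P2: ParentIncome <- Tenure -> Education <- Industry -> Region
Each backdoor path contains an unconditioned collider, so every path is already blocked with the empty conditioning set:
  P1: blocked at collider Education (neither it nor any descendant is in the conditioning set).
  P2: blocked at collider Education (neither it nor any descendant is in the conditioning set).
The empty set is therefore the unique smallest valid set.

{}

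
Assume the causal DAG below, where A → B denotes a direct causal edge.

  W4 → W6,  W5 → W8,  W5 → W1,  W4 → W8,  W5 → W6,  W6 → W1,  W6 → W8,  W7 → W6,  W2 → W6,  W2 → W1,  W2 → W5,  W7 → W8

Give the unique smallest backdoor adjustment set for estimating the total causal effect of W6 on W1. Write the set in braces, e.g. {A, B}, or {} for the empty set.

Variables eligible for adjustment (non-descendants of W6, excluding W6 and W1): {W2, W4, W5, W7}.
Backdoor paths from W6 to W1:
  P1: W6 <- W4 -> W8 <- W5 <- W2 -> W1
  P2: W6 <- W4 -> W8 <- W5 -> W1
  P3: W6 <- W2 -> W5 -> W1
  P4: W6 <- W2 -> W1
  P5: W6 <- W5 <- W2 -> W1
  P6: W6 <- W5 -> W1
  P7: W6 <- W7 -> W8 <- W5 <- W2 -> W1
  P8: W6 <- W7 -> W8 <- W5 -> W1
The empty set is not sufficient: P3 (W6 <- W2 -> W5 -> W1) has no collider blocking it and no conditioned non-collider, so it is open.
Try {W2, W5}:
  P1: blocked at collider W8 (neither it nor any descendant is in the conditioning set).
  P2: blocked at collider W8 (neither it nor any descendant is in the conditioning set).
  P3: blocked at fork node W2 ∈ conditioning set.
  P4: blocked at fork node W2 ∈ conditioning set.
  P5: blocked at chain node W5 ∈ conditioning set.
  P6: blocked at fork node W5 ∈ conditioning set.
  P7: blocked at collider W8 (neither it nor any descendant is in the conditioning set).
  P8: blocked at collider W8 (neither it nor any descendant is in the conditioning set).
{W2, W5} contains no descendant of W6 and blocks every backdoor path.
Every element of {W2, W5} is needed (dropping W2 leaves P4 open; dropping W5 leaves P6 open), so no proper subset is valid.
Among all size-2 subsets of the eligible variables, only {W2, W5} blocks every backdoor path, so it is the unique smallest valid adjustment set.

{W2, W5}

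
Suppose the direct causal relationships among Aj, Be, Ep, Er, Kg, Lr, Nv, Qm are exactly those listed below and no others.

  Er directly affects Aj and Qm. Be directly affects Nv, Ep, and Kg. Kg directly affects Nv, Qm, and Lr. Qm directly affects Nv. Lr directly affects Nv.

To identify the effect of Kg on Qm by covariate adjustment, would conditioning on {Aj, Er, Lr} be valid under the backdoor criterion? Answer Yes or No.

No

Backdoor paths from Kg to Qm (paths whose first edge points into Kg):
  P1: Kg <- Be -> Nv <- Qm
Condition 1 (no descendant of Kg in the set): FAILS — Lr is a descendant of Kg.
Condition 2 (every backdoor path blocked by {Aj, Er, Lr}):
  P1: blocked at collider Nv (neither it nor any descendant is in the conditioning set).
{Aj, Er, Lr} does not satisfy the backdoor criterion.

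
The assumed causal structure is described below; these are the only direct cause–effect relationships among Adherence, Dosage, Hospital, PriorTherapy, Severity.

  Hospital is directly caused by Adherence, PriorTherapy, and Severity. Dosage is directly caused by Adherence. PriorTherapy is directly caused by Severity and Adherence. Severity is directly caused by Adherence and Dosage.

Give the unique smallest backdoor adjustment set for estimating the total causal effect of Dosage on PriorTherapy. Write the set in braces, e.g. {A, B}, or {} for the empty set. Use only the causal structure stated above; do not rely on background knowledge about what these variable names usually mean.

{Adherence}

Variables eligible for adjustment (non-descendants of Dosage, excluding Dosage and PriorTherapy): {Adherence}.
Backdoor paths from Dosage to PriorTherapy:
  P1: Dosage <- Adherence -> Severity -> PriorTherapy
  P2: Dosage <- Adherence -> Severity -> Hospital <- PriorTherapy
  P3: Dosage <- Adherence -> PriorTherapy
  P4: Dosage <- Adherence -> Hospital <- Severity -> PriorTherapy
  P5: Dosage <- Adherence -> Hospital <- PriorTherapy
The empty set is not sufficient: P1 (Dosage <- Adherence -> Severity -> PriorTherapy) has no collider blocking it and no conditioned non-collider, so it is open.
Try {Adherence}:
  P1: blocked at fork node Adherence ∈ conditioning set.
  P2: blocked at fork node Adherence ∈ conditioning set.
  P3: blocked at fork node Adherence ∈ conditioning set.
  P4: blocked at fork node Adherence ∈ conditioning set.
  P5: blocked at fork node Adherence ∈ conditioning set.
{Adherence} contains no descendant of Dosage and blocks every backdoor path.
{Adherence} is the unique smallest valid adjustment set.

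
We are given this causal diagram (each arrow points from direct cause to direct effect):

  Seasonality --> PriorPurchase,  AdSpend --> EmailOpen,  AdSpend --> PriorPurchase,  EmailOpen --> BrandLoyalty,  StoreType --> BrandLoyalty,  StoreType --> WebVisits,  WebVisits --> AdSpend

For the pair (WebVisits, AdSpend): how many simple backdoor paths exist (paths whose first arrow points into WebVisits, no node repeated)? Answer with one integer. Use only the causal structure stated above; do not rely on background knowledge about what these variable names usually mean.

1

A backdoor path from WebVisits to AdSpend is any simple undirected path whose first edge points into WebVisits (i.e. leaves WebVisits via a parent).
Parents of WebVisits: {StoreType}.
Enumerating:
  P1: WebVisits <- StoreType -> BrandLoyalty <- EmailOpen <- AdSpend
That exhausts the simple backdoor paths. Count: 1.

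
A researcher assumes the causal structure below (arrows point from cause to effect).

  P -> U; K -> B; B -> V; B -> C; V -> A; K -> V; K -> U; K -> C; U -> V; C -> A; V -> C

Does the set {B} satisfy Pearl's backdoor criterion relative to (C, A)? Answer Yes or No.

No

Backdoor paths from C to A (paths whose first edge points into C):
  P1: C <- K -> U -> V -> A
  P2: C <- K -> B -> V -> A
  P3: C <- K -> V -> A
  P4: C <- B <- K -> U -> V -> A
  P5: C <- B <- K -> V -> A
  P6: C <- B -> V -> A
  P7: C <- V -> A
Condition 1 (no descendant of C in the set): holds — descendants of C are {A}; none are in {B}.
Condition 2 (every backdoor path blocked by {B}):
  P1: open — no interior node is in the conditioning set.
  P2: blocked at chain node B ∈ conditioning set.
  P3: open — no interior node is in the conditioning set.
  P4: blocked at chain node B ∈ conditioning set.
  P5: blocked at chain node B ∈ conditioning set.
  P6: blocked at fork node B ∈ conditioning set.
  P7: open — no interior node is in the conditioning set.
{B} does not satisfy the backdoor criterion.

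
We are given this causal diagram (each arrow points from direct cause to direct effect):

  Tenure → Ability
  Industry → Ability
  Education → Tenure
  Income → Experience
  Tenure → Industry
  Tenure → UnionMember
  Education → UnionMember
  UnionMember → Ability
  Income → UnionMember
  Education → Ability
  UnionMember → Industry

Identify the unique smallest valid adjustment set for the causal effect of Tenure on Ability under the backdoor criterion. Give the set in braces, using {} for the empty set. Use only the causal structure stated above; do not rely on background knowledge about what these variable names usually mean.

Variables eligible for adjustment (non-descendants of Tenure, excluding Tenure and Ability): {Education, Experience, Income}.
Backdoor paths from Tenure to Ability:
  P1: Tenure <- Education -> UnionMember -> Industry -> Ability
  P2: Tenure <- Education -> UnionMember -> Ability
  P3: Tenure <- Education -> Ability
The empty set is not sufficient: P1 (Tenure <- Education -> UnionMember -> Industry -> Ability) has no collider blocking it and no conditioned non-collider, so it is open.
Try {Education}:
  P1: blocked at fork node Education ∈ conditioning set.
  P2: blocked at fork node Education ∈ conditioning set.
  P3: blocked at fork node Education ∈ conditioning set.
{Education} contains no descendant of Tenure and blocks every backdoor path.
No other singleton works — e.g. {Income} leaves P1 open — so {Education} is the unique smallest valid adjustment set.

{Education}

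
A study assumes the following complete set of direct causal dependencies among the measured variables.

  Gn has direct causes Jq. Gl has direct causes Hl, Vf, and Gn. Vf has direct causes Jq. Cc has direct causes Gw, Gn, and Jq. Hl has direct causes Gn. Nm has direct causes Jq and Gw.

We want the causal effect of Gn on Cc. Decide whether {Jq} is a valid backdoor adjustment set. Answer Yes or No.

Backdoor paths from Gn to Cc (paths whose first edge points into Gn):
  P1: Gn <- Jq -> Nm <- Gw -> Cc
  P2: Gn <- Jq -> Cc
Condition 1 (no descendant of Gn in the set): holds — descendants of Gn are {Cc, Gl, Hl}; none are in {Jq}.
Condition 2 (every backdoor path blocked by {Jq}):
  P1: blocked at fork node Jq ∈ conditioning set.
  P2: blocked at fork node Jq ∈ conditioning set.
{Jq} satisfies the backdoor criterion.

Yes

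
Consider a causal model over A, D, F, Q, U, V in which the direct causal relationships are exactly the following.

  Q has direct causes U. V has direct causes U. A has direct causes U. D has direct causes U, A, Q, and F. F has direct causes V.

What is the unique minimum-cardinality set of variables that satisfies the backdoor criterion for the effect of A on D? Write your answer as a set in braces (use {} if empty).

Variables eligible for adjustment (non-descendants of A, excluding A and D): {F, Q, U, V}.
Backdoor paths from A to D:
  P1: A <- U -> Q -> D
  P2: A <- U -> V -> F -> D
  P3: A <- U -> D
The empty set is not sufficient: P1 (A <- U -> Q -> D) has no collider blocking it and no conditioned non-collider, so it is open.
Try {U}:
  P1: blocked at fork node U ∈ conditioning set.
  P2: blocked at fork node U ∈ conditioning set.
  P3: blocked at fork node U ∈ conditioning set.
{U} contains no descendant of A and blocks every backdoor path.
No other singleton works — e.g. {Q} leaves P2 open — so {U} is the unique smallest valid adjustment set.

{U}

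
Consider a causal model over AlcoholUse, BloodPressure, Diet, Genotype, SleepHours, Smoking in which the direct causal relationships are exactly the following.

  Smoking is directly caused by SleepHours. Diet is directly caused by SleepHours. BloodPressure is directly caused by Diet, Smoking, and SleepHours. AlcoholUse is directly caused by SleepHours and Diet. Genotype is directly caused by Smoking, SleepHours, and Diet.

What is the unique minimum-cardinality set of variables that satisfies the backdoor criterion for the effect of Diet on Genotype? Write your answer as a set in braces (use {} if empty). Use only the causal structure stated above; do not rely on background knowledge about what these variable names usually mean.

Variables eligible for adjustment (non-descendants of Diet, excluding Diet and Genotype): {SleepHours, Smoking}.
Backdoor paths from Diet to Genotype:
  P1: Diet <- SleepHours -> Smoking -> Genotype
  P2: Diet <- SleepHours -> BloodPressure <- Smoking -> Genotype
  P3: Diet <- SleepHours -> Genotype
The empty set is not sufficient: P1 (Diet <- SleepHours -> Smoking -> Genotype) has no collider blocking it and no conditioned non-collider, so it is open.
Try {SleepHours}:
  P1: blocked at fork node SleepHours ∈ conditioning set.
  P2: blocked at fork node SleepHours ∈ conditioning set.
  P3: blocked at fork node SleepHours ∈ conditioning set.
{SleepHours} contains no descendant of Diet and blocks every backdoor path.
No other singleton works — e.g. {Smoking} leaves P3 open — so {SleepHours} is the unique smallest valid adjustment set.

{SleepHours}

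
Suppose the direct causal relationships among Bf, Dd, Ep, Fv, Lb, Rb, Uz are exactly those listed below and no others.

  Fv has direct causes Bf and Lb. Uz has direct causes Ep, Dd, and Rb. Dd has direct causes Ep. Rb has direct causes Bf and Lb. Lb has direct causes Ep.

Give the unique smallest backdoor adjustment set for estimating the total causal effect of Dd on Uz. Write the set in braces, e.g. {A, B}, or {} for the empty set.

Variables eligible for adjustment (non-descendants of Dd, excluding Dd and Uz): {Bf, Ep, Fv, Lb, Rb}.
Backdoor paths from Dd to Uz:
  P1: Dd <- Ep -> Lb -> Rb -> Uz
  P2: Dd <- Ep -> Lb -> Fv <- Bf -> Rb -> Uz
  P3: Dd <- Ep -> Uz
The empty set is not sufficient: P1 (Dd <- Ep -> Lb -> Rb -> Uz) has no collider blocking it and no conditioned non-collider, so it is open.
Try {Ep}:
  P1: blocked at fork node Ep ∈ conditioning set.
  P2: blocked at fork node Ep ∈ conditioning set.
  P3: blocked at fork node Ep ∈ conditioning set.
{Ep} contains no descendant of Dd and blocks every backdoor path.
No other singleton works — e.g. {Bf} leaves P1 open — so {Ep} is the unique smallest valid adjustment set.

{Ep}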